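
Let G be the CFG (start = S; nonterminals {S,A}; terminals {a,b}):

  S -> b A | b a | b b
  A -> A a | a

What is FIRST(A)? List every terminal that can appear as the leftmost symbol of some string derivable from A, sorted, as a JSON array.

Compute FIRST by fixpoint:
round 1:
  A via A→a: +{a}
  S via S→b A: +{b}
  FIRST(S)={b}  FIRST(A)={a}
round 2: done
  FIRST(S)={b}  FIRST(A)={a}

FIRST(A) = ["a"]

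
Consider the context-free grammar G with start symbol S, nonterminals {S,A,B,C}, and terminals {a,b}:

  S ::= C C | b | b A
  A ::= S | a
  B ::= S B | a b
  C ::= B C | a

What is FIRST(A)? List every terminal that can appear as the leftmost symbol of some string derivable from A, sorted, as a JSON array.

FIRST iteration:
pass 1:
  A via A→a: +{a}
  B via B→a b: +{a}
  C via C→B C: +{a}
  S via S→C C: +{a}
  S via S→b: +{b}
  FIRST(S)={a,b}  FIRST(A)={a}  FIRST(B)={a}  FIRST(C)={a}
pass 2:
  A via A→S: +{b}
  B via B→S B: +{b}
  C via C→B C: +{b}
  FIRST(S)={a,b}  FIRST(A)={a,b}  FIRST(B)={a,b}  FIRST(C)={a,b}
pass 3: (stable)
  FIRST(S)={a,b}  FIRST(A)={a,b}  FIRST(B)={a,b}  FIRST(C)={a,b}

FIRST(A) = ["a", "b"]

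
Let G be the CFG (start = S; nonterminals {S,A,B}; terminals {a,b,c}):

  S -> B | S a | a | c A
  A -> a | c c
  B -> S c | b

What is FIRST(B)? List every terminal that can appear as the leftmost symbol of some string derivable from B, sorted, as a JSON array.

FIRST sets, iterate to fixpoint:
pass 1:
  A via A→a: +{a}
  A via A→c c: +{c}
  B via B→b: +{b}
  S via S→B: +{b}
  S via S→a: +{a}
  S via S→c A: +{c}
  FIRST(S)={a,b,c}  FIRST(A)={a,c}  FIRST(B)={b}
pass 2:
  B via B→S c: +{a,c}
  FIRST(S)={a,b,c}  FIRST(A)={a,c}  FIRST(B)={a,b,c}
pass 3: done
  FIRST(S)={a,b,c}  FIRST(A)={a,c}  FIRST(B)={a,b,c}

FIRST(B) = ["a", "b", "c"]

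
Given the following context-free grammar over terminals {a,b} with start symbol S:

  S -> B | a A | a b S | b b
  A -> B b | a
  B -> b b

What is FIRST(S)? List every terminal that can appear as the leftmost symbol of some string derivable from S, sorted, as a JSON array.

FIRST sets, iterate to fixpoint:
pass 1:
  A via A→a: +{a}
  B via B→b b: +{b}
  S via S→B: +{b}
  S via S→a A: +{a}
  FIRST[S]={a,b}  FIRST[A]={a}  FIRST[B]={b}
pass 2:
  A via A→B b: +{b}
  FIRST[S]={a,b}  FIRST[A]={a,b}  FIRST[B]={b}
pass 3: — fixpoint
  FIRST[S]={a,b}  FIRST[A]={a,b}  FIRST[B]={b}

FIRST(S) = ["a", "b"]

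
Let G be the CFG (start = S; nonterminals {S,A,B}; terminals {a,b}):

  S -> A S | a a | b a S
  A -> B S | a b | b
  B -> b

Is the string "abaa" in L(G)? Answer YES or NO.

Convert to CNF:
  S -> A S | T0 T0 | T1 X2
  A -> B S | T0 T1 | b
  B -> b
  T0 -> a
  T1 -> b
  X2 -> T0 S

Fill CYK table bottom-up:
  [0..0]={T0}  "a"  orig:{}
  [1..1]={A,B,T1}  "b"  orig:{A,B}
  [2..2]={T0}  "a"  orig:{}
  [3..3]={T0}  "a"  orig:{}
  [0..1]={A}  "ab"
  [1..2]=∅  "ba"
  [2..3]={S}  "aa"
  [0..2]=∅  "aba"
  [1..3]={A,S}  "baa"
  [0..3]={S,X2}  "abaa"  orig:{S}

S ∈ T[0,3] ⇒ YES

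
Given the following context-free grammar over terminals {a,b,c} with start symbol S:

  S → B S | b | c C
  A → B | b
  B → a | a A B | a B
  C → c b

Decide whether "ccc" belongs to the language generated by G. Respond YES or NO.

Convert to CNF:
  S -> B S | T1 C | b
  A -> T0 B | T0 X3 | a | b
  B -> T0 B | T0 X4 | a
  C -> T1 T2
  T0 -> a
  T1 -> c
  T2 -> b
  X3 -> A B
  X4 -> A B

CYK table (by increasing span):
  [0..0]={T1}  "c"  orig:{}
  [1..1]={T1}  "c"  orig:{}
  [2..2]={T1}  "c"  orig:{}
  [0..1]=∅  "cc"
  [1..2]=∅  "cc"
  [0..2]=∅  "ccc"

S ∉ T[0,2] ⇒ NO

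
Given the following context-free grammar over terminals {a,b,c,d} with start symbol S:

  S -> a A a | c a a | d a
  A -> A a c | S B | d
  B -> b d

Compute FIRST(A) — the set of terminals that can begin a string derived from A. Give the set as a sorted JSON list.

Compute FIRST by fixpoint:
pass 1:
  A via A→d: +{d}
  B via B→b d: +{b}
  S via S→a A a: +{a}
  S via S→c a a: +{c}
  S via S→d a: +{d}
  S: {a,c,d}  A: {d}  B: {b}
pass 2:
  A via A→S B: +{a,c}
  S: {a,c,d}  A: {a,c,d}  B: {b}
pass 3: (stable)
  S: {a,c,d}  A: {a,c,d}  B: {b}

FIRST(A) = ["a", "c", "d"]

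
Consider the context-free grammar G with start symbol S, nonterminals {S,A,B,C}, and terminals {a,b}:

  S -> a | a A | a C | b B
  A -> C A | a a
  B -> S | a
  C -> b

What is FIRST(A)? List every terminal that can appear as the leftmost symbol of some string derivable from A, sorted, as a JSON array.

FIRST sets, iterate to fixpoint:
pass 1:
  A via A→a a: +{a}
  B via B→a: +{a}
  C via C→b: +{b}
  S via S→a: +{a}
  S via S→b B: +{b}
  FIRST(S)={a,b}  FIRST(A)={a}  FIRST(B)={a}  FIRST(C)={b}
pass 2:
  A via A→C A: +{b}
  B via B→S: +{b}
  FIRST(S)={a,b}  FIRST(A)={a,b}  FIRST(B)={a,b}  FIRST(C)={b}
pass 3: (no change)
  FIRST(S)={a,b}  FIRST(A)={a,b}  FIRST(B)={a,b}  FIRST(C)={b}

FIRST(A) = ["a", "b"]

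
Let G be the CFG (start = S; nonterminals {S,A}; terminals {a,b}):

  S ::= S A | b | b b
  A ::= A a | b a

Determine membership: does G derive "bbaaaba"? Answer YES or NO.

Convert to CNF:
  S -> S A | T1 T1 | b
  A -> A T0 | T1 T0
  T0 -> a
  T1 -> b

CYK fill:
  [0..0]={S,T1}  "b"  orig:{S}
  [1..1]={S,T1}  "b"  orig:{S}
  [2..2]={T0}  "a"  orig:{}
  [3..3]={T0}  "a"  orig:{}
  [4..4]={T0}  "a"  orig:{}
  [5..5]={S,T1}  "b"  orig:{S}
  [6..6]={T0}  "a"  orig:{}
  [0..1]={S}  "bb"
  [1..2]={A}  "ba"
  [2..3]=∅  "aa"
  [3..4]=∅  "aa"
  [4..5]=∅  "ab"
  [5..6]={A}  "ba"
  [0..2]={S}  "bba"
  [1..3]={A}  "baa"
  [2..4]=∅  "aaa"
  [3..5]=∅  "aab"
  [4..6]=∅  "aba"
  [0..3]={S}  "bbaa"
  [1..4]={A}  "baaa"
  [2..5]=∅  "aaab"
  [3..6]=∅  "aaba"
  [0..4]={S}  "bbaaa"
  [1..5]=∅  "baaab"
  [2..6]=∅  "aaaba"
  [0..5]=∅  "bbaaab"
  [1..6]=∅  "baaaba"
  [0..6]={S}  "bbaaaba"

S ∈ T[0,6] ⇒ YES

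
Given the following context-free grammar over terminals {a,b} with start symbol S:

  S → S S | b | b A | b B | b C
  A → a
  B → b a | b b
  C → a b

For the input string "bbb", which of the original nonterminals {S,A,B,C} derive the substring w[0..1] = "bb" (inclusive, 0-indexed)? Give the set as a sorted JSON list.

Convert to CNF:
  S -> S S | T0 A | T0 B | T0 C | b
  A -> a
  B -> T0 T0 | T0 T1
  C -> T1 T0
  T0 -> b
  T1 -> a

CYK fill, restricted to cells inside w[0..1]:
  T[0,0] 'b' = {S,T0}  orig:{S}
  T[1,1] 'b' = {S,T0}  orig:{S}
  T[0,1] 'bb' = {B,S}

Original NTs in T[0,1] deriving "bb": ["B", "S"]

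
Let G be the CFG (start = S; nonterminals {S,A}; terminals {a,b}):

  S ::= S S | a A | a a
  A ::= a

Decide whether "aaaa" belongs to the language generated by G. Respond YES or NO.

CNF form of G:
  S -> S S | T0 A | T0 T0
  A -> a
  T0 -> a

Fill CYK table bottom-up:
  [0..0]={A,T0}  "a"  orig:{A}
  [1..1]={A,T0}  "a"  orig:{A}
  [2..2]={A,T0}  "a"  orig:{A}
  [3..3]={A,T0}  "a"  orig:{A}
  [0..1]={S}  "aa"
  [1..2]={S}  "aa"
  [2..3]={S}  "aa"
  [0..2]=∅  "aaa"
  [1..3]=∅  "aaa"
  [0..3]={S}  "aaaa"

S ∈ T[0,3] ⇒ YES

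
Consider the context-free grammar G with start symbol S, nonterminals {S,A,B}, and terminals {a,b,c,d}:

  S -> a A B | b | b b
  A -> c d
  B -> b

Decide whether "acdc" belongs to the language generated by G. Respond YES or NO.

Convert to CNF:
  S -> T2 X4 | T3 T3 | b
  A -> T0 T1
  B -> b
  T0 -> c
  T1 -> d
  T2 -> a
  T3 -> b
  X4 -> A B

CYK fill:
  cell(0,0) a: {T2}  orig:{}
  cell(1,1) c: {T0}  orig:{}
  cell(2,2) d: {T1}  orig:{}
  cell(3,3) c: {T0}  orig:{}
  cell(0,1) ac: ∅
  cell(1,2) cd: {A}
  cell(2,3) dc: ∅
  cell(0,2) acd: ∅
  cell(1,3) cdc: ∅
  cell(0,3) acdc: ∅

S ∉ T[0,3] ⇒ NO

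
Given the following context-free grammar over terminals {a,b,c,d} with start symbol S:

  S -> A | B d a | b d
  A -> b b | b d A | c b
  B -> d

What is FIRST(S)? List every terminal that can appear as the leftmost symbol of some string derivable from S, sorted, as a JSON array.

FIRST iteration:
round 1:
  A via A→b b: +{b}
  A via A→c b: +{c}
  B via B→d: +{d}
  S via S→A: +{b,c}
  S via S→B d a: +{d}
  FIRST(S)={b,c,d}  FIRST(A)={b,c}  FIRST(B)={d}
round 2: (no change)
  FIRST(S)={b,c,d}  FIRST(A)={b,c}  FIRST(B)={d}

FIRST(S) = ["b", "c", "d"]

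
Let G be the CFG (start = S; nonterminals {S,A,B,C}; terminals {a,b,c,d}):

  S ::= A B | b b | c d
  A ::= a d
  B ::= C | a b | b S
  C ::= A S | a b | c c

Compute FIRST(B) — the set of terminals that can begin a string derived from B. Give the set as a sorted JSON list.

Compute FIRST by fixpoint:
pass 1:
  A via A→a d: +{a}
  B via B→a b: +{a}
  B via B→b S: +{b}
  C via C→A S: +{a}
  C via C→c c: +{c}
  S via S→A B: +{a}
  S via S→b b: +{b}
  S via S→c d: +{c}
  S: {a,b,c}  A: {a}  B: {a,b}  C: {a,c}
pass 2:
  B via B→C: +{c}
  S: {a,b,c}  A: {a}  B: {a,b,c}  C: {a,c}
pass 3: (no change)
  S: {a,b,c}  A: {a}  B: {a,b,c}  C: {a,c}

FIRST(B) = ["a", "b", "c"]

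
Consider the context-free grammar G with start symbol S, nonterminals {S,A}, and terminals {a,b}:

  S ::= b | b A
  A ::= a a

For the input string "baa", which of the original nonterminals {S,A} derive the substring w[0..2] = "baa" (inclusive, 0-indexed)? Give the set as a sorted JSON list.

CNF form of G:
  S -> T1 A | b
  A -> T0 T0
  T0 -> a
  T1 -> b

CYK table (by increasing span), restricted to cells inside w[0..2]:
  cell(0,0) b: {S,T1}  orig:{S}
  cell(1,1) a: {T0}  orig:{}
  cell(2,2) a: {T0}  orig:{}
  cell(0,1) ba: ∅
  cell(1,2) aa: {A}
  cell(0,2) baa: {S}

Original NTs in T[0,2] deriving "baa": ["S"]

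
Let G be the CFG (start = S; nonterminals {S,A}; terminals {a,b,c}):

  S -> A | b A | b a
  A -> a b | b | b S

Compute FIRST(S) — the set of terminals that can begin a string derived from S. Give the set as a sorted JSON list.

Compute FIRST by fixpoint:
iter 1:
  A via A→a b: +{a}
  A via A→b: +{b}
  S via S→A: +{a,b}
  FIRST[S]={a,b}  FIRST[A]={a,b}
iter 2: — fixpoint
  FIRST[S]={a,b}  FIRST[A]={a,b}

FIRST(S) = ["a", "b"]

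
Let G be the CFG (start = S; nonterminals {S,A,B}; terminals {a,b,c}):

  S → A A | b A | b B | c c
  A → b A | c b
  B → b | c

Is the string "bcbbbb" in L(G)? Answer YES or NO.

CNF form of G:
  S -> A A | T0 A | T0 B | T1 T1
  A -> T0 A | T1 T0
  B -> b | c
  T0 -> b
  T1 -> c

CYK table (by increasing span):
  [0..0]={B,T0}  "b"  orig:{B}
  [1..1]={B,T1}  "c"  orig:{B}
  [2..2]={B,T0}  "b"  orig:{B}
  [3..3]={B,T0}  "b"  orig:{B}
  [4..4]={B,T0}  "b"  orig:{B}
  [5..5]={B,T0}  "b"  orig:{B}
  [0..1]={S}  "bc"
  [1..2]={A}  "cb"
  [2..3]={S}  "bb"
  [3..4]={S}  "bb"
  [4..5]={S}  "bb"
  [0..2]={A,S}  "bcb"
  [1..3]=∅  "cbb"
  [2..4]=∅  "bbb"
  [3..5]=∅  "bbb"
  [0..3]=∅  "bcbb"
  [1..4]=∅  "cbbb"
  [2..5]=∅  "bbbb"
  [0..4]=∅  "bcbbb"
  [1..5]=∅  "cbbbb"
  [0..5]=∅  "bcbbbb"

S ∉ T[0,5] ⇒ NO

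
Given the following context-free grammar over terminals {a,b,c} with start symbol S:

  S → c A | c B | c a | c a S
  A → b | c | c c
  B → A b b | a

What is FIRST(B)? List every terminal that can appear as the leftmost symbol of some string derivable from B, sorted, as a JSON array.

FIRST sets, iterate to fixpoint:
round 1:
  A via A→b: +{b}
  A via A→c: +{c}
  B via B→A b b: +{b,c}
  B via B→a: +{a}
  S via S→c A: +{c}
  FIRST(S)={c}  FIRST(A)={b,c}  FIRST(B)={a,b,c}
round 2: — fixpoint
  FIRST(S)={c}  FIRST(A)={b,c}  FIRST(B)={a,b,c}

FIRST(B) = ["a", "b", "c"]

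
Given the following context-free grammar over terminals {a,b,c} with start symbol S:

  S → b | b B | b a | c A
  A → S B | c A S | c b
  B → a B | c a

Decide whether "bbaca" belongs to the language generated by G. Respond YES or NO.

CNF form of G:
  S -> T0 A | T1 B | T1 T2 | b
  A -> S B | T0 T1 | T0 X3
  B -> T0 T2 | T2 B
  T0 -> c
  T1 -> b
  T2 -> a
  X3 -> A S

CYK fill:
  cell(0,0) b: {S,T1}  orig:{S}
  cell(1,1) b: {S,T1}  orig:{S}
  cell(2,2) a: {T2}  orig:{}
  cell(3,3) c: {T0}  orig:{}
  cell(4,4) a: {T2}  orig:{}
  cell(0,1) bb: ∅
  cell(1,2) ba: {S}
  cell(2,3) ac: ∅
  cell(3,4) ca: {B}
  cell(0,2) bba: ∅
  cell(1,3) bac: ∅
  cell(2,4) aca: {B}
  cell(0,3) bbac: ∅
  cell(1,4) baca: {A,S}
  cell(0,4) bbaca: ∅

S ∉ T[0,4] ⇒ NO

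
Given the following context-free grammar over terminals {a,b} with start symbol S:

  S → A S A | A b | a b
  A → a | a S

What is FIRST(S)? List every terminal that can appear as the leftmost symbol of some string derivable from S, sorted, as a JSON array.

FIRST sets, iterate to fixpoint:
iter 1:
  A via A→a: +{a}
  S via S→A S A: +{a}
  FIRST[S]={a}  FIRST[A]={a}
iter 2: (no change)
  FIRST[S]={a}  FIRST[A]={a}

FIRST(S) = ["a"]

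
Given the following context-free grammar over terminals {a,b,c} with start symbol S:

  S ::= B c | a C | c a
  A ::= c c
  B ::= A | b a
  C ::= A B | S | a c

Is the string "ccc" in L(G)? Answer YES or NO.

CNF form of G:
  S -> B T0 | T0 T2 | T2 C
  A -> T0 T0
  B -> T0 T0 | T1 T2
  C -> A B | B T0 | T0 T2 | T2 C | T2 T0
  T0 -> c
  T1 -> b
  T2 -> a

CYK fill:
  T[0,0] 'c' = {T0}  orig:{}
  T[1,1] 'c' = {T0}  orig:{}
  T[2,2] 'c' = {T0}  orig:{}
  T[0,1] 'cc' = {A,B}
  T[1,2] 'cc' = {A,B}
  T[0,2] 'ccc' = {C,S}

S ∈ T[0,2] ⇒ YES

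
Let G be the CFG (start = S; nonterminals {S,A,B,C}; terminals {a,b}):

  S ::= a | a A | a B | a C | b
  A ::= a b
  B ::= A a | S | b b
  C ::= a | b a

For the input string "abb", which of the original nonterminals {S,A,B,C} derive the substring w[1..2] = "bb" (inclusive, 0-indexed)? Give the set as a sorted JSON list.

CNF form of G:
  S -> T0 A | T0 B | T0 C | a | b
  A -> T0 T1
  B -> A T0 | T0 A | T0 B | T0 C | T1 T1 | a | b
  C -> T1 T0 | a
  T0 -> a
  T1 -> b

CYK table (by increasing span), restricted to cells inside w[1..2]:
  [1..1]={B,S,T1}  "b"  orig:{B,S}
  [2..2]={B,S,T1}  "b"  orig:{B,S}
  [1..2]={B}  "bb"

Original NTs in T[1,2] deriving "bb": ["B"]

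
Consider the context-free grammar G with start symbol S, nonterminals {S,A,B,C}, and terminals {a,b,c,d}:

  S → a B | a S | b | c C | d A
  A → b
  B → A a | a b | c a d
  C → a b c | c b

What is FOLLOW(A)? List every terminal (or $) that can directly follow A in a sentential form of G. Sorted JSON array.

FIRST sets, iterate to fixpoint:
round 1:
  A via A→b: +{b}
  B via B→A a: +{b}
  B via B→a b: +{a}
  B via B→c a d: +{c}
  C via C→a b c: +{a}
  C via C→c b: +{c}
  S via S→a B: +{a}
  S via S→b: +{b}
  S via S→c C: +{c}
  S via S→d A: +{d}
  FIRST[S]={a,b,c,d}  FIRST[A]={b}  FIRST[B]={a,b,c}  FIRST[C]={a,c}
round 2: — fixpoint
  FIRST[S]={a,b,c,d}  FIRST[A]={b}  FIRST[B]={a,b,c}  FIRST[C]={a,c}

Compute FOLLOW by fixpoint:
seed FOLLOW(S) with $
round 1:
  B→A a: FOLLOW(A) ⊇ FIRST(a) = {a}; new: +{a}
  S→a B: FOLLOW(B) ⊇ FOLLOW(S) ⊇ {$}; new: +{$}
  S→c C: FOLLOW(C) ⊇ FOLLOW(S) ⊇ {$}; new: +{$}
  S→d A: FOLLOW(A) ⊇ FOLLOW(S) ⊇ {$}; new: +{$}
  FOLLOW(S)={$}  FOLLOW(A)={$,a}  FOLLOW(B)={$}  FOLLOW(C)={$}
round 2: (no change)
  FOLLOW(S)={$}  FOLLOW(A)={$,a}  FOLLOW(B)={$}  FOLLOW(C)={$}

FOLLOW(A) = ["$", "a"]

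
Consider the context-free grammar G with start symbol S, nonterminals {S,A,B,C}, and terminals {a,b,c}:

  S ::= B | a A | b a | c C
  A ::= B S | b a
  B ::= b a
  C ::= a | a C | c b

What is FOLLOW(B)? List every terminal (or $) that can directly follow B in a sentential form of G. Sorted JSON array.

FIRST iteration:
iter 1:
  A via A→b a: +{b}
  B via B→b a: +{b}
  C via C→a: +{a}
  C via C→c b: +{c}
  S via S→B: +{b}
  S via S→a A: +{a}
  S via S→c C: +{c}
  FIRST[S]={a,b,c}  FIRST[A]={b}  FIRST[B]={b}  FIRST[C]={a,c}
iter 2: (stable)
  FIRST[S]={a,b,c}  FIRST[A]={b}  FIRST[B]={b}  FIRST[C]={a,c}

Compute FOLLOW by fixpoint:
seed FOLLOW(S) with $
iter 1:
  A→B S: FOLLOW(B) ⊇ FIRST(S) = {a,b,c}; new: +{a,b,c}
  S→B: FOLLOW(B) ⊇ FOLLOW(S) ⊇ {$}; new: +{$}
  S→a A: FOLLOW(A) ⊇ FOLLOW(S) ⊇ {$}; new: +{$}
  S→c C: FOLLOW(C) ⊇ FOLLOW(S) ⊇ {$}; new: +{$}
  FOLLOW(S)={$}  FOLLOW(A)={$}  FOLLOW(B)={$,a,b,c}  FOLLOW(C)={$}
iter 2: (stable)
  FOLLOW(S)={$}  FOLLOW(A)={$}  FOLLOW(B)={$,a,b,c}  FOLLOW(C)={$}

FOLLOW(B) = ["$", "a", "b", "c"]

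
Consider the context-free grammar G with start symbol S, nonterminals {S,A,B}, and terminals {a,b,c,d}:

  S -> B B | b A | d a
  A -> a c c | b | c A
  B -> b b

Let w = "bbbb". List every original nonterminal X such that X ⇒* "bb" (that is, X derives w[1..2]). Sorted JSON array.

CNF form of G:
  S -> B B | T2 A | T3 T0
  A -> T0 X4 | T1 A | b
  B -> T2 T2
  T0 -> a
  T1 -> c
  T2 -> b
  T3 -> d
  X4 -> T1 T1

CYK fill (cells [i..j] with 1 ≤ i ≤ j ≤ 2 only):
  cell(1,1) b: {A,T2}  orig:{A}
  cell(2,2) b: {A,T2}  orig:{A}
  cell(1,2) bb: {B,S}

Original NTs in T[1,2] deriving "bb": ["B", "S"]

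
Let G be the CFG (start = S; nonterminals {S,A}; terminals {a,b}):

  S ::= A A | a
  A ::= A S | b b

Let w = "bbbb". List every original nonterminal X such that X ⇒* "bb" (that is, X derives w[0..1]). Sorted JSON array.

Convert to CNF:
  S -> A A | a
  A -> A S | T0 T0
  T0 -> b

Fill CYK table bottom-up — only the sub-triangle for w[0..1]:
  T[0,0] 'b' = {T0}  orig:{}
  T[1,1] 'b' = {T0}  orig:{}
  T[0,1] 'bb' = {A}

Original NTs in T[0,1] deriving "bb": ["A"]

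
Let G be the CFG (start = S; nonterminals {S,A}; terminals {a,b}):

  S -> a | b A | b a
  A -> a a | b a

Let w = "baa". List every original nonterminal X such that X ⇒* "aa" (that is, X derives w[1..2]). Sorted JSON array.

Convert to CNF:
  S -> T1 A | T1 T0 | a
  A -> T0 T0 | T1 T0
  T0 -> a
  T1 -> b

Fill CYK table bottom-up, restricted to cells inside w[1..2]:
  [1..1]={S,T0}  "a"  orig:{S}
  [2..2]={S,T0}  "a"  orig:{S}
  [1..2]={A}  "aa"

Original NTs in T[1,2] deriving "aa": ["A"]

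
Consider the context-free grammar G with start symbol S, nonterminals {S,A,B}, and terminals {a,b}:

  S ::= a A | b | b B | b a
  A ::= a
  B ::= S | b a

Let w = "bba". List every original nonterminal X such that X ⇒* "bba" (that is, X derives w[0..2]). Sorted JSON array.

Convert to CNF:
  S -> T0 A | T1 B | T1 T0 | b
  A -> a
  B -> T0 A | T1 B | T1 T0 | b
  T0 -> a
  T1 -> b

CYK fill (cells [i..j] with 0 ≤ i ≤ j ≤ 2 only):
  [0..0]={B,S,T1}  "b"  orig:{B,S}
  [1..1]={B,S,T1}  "b"  orig:{B,S}
  [2..2]={A,T0}  "a"  orig:{A}
  [0..1]={B,S}  "bb"
  [1..2]={B,S}  "ba"
  [0..2]={B,S}  "bba"

Original NTs in T[0,2] deriving "bba": ["B", "S"]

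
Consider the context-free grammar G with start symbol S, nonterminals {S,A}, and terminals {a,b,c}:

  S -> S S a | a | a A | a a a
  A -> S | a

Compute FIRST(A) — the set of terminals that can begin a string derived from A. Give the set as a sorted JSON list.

FIRST iteration:
round 1:
  A via A→a: +{a}
  S via S→a: +{a}
  FIRST(S)={a}  FIRST(A)={a}
round 2: (stable)
  FIRST(S)={a}  FIRST(A)={a}

FIRST(A) = ["a"]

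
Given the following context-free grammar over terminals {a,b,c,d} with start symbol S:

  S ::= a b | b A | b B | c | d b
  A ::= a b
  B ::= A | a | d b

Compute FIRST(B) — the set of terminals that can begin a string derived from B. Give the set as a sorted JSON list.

FIRST iteration:
round 1:
  A via A→a b: +{a}
  B via B→A: +{a}
  B via B→d b: +{d}
  S via S→a b: +{a}
  S via S→b A: +{b}
  S via S→c: +{c}
  S via S→d b: +{d}
  FIRST[S]={a,b,c,d}  FIRST[A]={a}  FIRST[B]={a,d}
round 2: (no change)
  FIRST[S]={a,b,c,d}  FIRST[A]={a}  FIRST[B]={a,d}

FIRST(B) = ["a", "d"]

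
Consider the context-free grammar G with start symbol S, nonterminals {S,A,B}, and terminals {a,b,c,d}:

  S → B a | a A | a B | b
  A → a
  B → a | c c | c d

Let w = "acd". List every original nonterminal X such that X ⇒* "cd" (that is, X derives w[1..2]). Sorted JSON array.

Convert to CNF:
  S -> B T2 | T2 A | T2 B | b
  A -> a
  B -> T0 T0 | T0 T1 | a
  T0 -> c
  T1 -> d
  T2 -> a

Fill CYK table bottom-up, restricted to cells inside w[1..2]:
  [1..1]={T0}  "c"  orig:{}
  [2..2]={T1}  "d"  orig:{}
  [1..2]={B}  "cd"

Original NTs in T[1,2] deriving "cd": ["B"]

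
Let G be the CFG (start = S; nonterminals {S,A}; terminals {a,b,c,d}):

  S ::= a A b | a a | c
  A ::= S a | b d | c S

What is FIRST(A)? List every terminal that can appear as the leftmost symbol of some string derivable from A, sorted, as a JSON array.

Compute FIRST by fixpoint:
iter 1:
  A via A→b d: +{b}
  A via A→c S: +{c}
  S via S→a A b: +{a}
  S via S→c: +{c}
  FIRST(S)={a,c}  FIRST(A)={b,c}
iter 2:
  A via A→S a: +{a}
  FIRST(S)={a,c}  FIRST(A)={a,b,c}
iter 3: — fixpoint
  FIRST(S)={a,c}  FIRST(A)={a,b,c}

FIRST(A) = ["a", "b", "c"]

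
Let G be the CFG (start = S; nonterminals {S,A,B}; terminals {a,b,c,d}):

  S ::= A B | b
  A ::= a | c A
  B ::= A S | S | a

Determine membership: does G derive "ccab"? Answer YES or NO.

Convert to CNF:
  S -> A B | b
  A -> T0 A | a
  B -> A B | A S | a | b
  T0 -> c

Fill CYK table bottom-up:
  [0..0]={T0}  "c"  orig:{}
  [1..1]={T0}  "c"  orig:{}
  [2..2]={A,B}  "a"
  [3..3]={B,S}  "b"
  [0..1]=∅  "cc"
  [1..2]={A}  "ca"
  [2..3]={B,S}  "ab"
  [0..2]={A}  "cca"
  [1..3]={B,S}  "cab"
  [0..3]={B,S}  "ccab"

S ∈ T[0,3] ⇒ YES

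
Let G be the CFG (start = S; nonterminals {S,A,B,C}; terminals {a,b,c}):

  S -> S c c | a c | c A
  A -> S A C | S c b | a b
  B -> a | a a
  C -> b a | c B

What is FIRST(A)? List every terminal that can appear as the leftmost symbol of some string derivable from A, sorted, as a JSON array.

FIRST sets, iterate to fixpoint:
[1]
  A via A→a b: +{a}
  B via B→a: +{a}
  C via C→b a: +{b}
  C via C→c B: +{c}
  S via S→a c: +{a}
  S via S→c A: +{c}
  FIRST(S)={a,c}  FIRST(A)={a}  FIRST(B)={a}  FIRST(C)={b,c}
[2]
  A via A→S A C: +{c}
  FIRST(S)={a,c}  FIRST(A)={a,c}  FIRST(B)={a}  FIRST(C)={b,c}
[3] (stable)
  FIRST(S)={a,c}  FIRST(A)={a,c}  FIRST(B)={a}  FIRST(C)={b,c}

FIRST(A) = ["a", "c"]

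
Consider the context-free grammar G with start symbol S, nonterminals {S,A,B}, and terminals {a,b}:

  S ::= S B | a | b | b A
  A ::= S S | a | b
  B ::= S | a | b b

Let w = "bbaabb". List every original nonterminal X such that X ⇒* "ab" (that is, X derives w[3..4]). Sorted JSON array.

CNF form of G:
  S -> S B | T0 A | a | b
  A -> S S | a | b
  B -> S B | T0 A | T0 T0 | a | b
  T0 -> b

CYK table (by increasing span) — only the sub-triangle for w[3..4]:
  [3..3]={A,B,S}  "a"
  [4..4]={A,B,S,T0}  "b"  orig:{A,B,S}
  [3..4]={A,B,S}  "ab"

Original NTs in T[3,4] deriving "ab": ["A", "B", "S"]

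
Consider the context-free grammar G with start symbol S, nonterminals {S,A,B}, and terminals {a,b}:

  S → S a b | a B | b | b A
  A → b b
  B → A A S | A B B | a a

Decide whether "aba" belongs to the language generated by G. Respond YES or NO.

CNF form of G:
  S -> S X4 | T0 A | T1 B | b
  A -> T0 T0
  B -> A X2 | A X3 | T1 T1
  T0 -> b
  T1 -> a
  X2 -> A S
  X3 -> B B
  X4 -> T1 T0

CYK table (by increasing span):
  cell(0,0) a: {T1}  orig:{}
  cell(1,1) b: {S,T0}  orig:{S}
  cell(2,2) a: {T1}  orig:{}
  cell(0,1) ab: {X4}  orig:{}
  cell(1,2) ba: ∅
  cell(0,2) aba: ∅

S ∉ T[0,2] ⇒ NO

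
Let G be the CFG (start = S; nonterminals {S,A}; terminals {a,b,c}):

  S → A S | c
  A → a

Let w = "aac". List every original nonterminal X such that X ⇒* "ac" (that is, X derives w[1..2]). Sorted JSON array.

CNF form of G:
  S -> A S | c
  A -> a

CYK fill (cells [i..j] with 1 ≤ i ≤ j ≤ 2 only):
  cell(1,1) a: {A}
  cell(2,2) c: {S}
  cell(1,2) ac: {S}

Original NTs in T[1,2] deriving "ac": ["S"]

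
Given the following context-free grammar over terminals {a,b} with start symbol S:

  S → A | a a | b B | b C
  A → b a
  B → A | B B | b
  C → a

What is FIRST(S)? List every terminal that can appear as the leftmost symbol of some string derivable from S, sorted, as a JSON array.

Compute FIRST by fixpoint:
round 1:
  A via A→b a: +{b}
  B via B→A: +{b}
  C via C→a: +{a}
  S via S→A: +{b}
  S via S→a a: +{a}
  FIRST[S]={a,b}  FIRST[A]={b}  FIRST[B]={b}  FIRST[C]={a}
round 2: (no change)
  FIRST[S]={a,b}  FIRST[A]={b}  FIRST[B]={b}  FIRST[C]={a}

FIRST(S) = ["a", "b"]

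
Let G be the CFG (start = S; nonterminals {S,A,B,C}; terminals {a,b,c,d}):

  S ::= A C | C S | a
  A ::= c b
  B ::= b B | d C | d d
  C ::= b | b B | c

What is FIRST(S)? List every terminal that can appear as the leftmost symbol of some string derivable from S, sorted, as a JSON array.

FIRST iteration:
[1]
  A via A→c b: +{c}
  B via B→b B: +{b}
  B via B→d C: +{d}
  C via C→b: +{b}
  C via C→c: +{c}
  S via S→A C: +{c}
  S via S→C S: +{b}
  S via S→a: +{a}
  FIRST(S)={a,b,c}  FIRST(A)={c}  FIRST(B)={b,d}  FIRST(C)={b,c}
[2] — fixpoint
  FIRST(S)={a,b,c}  FIRST(A)={c}  FIRST(B)={b,d}  FIRST(C)={b,c}

FIRST(S) = ["a", "b", "c"]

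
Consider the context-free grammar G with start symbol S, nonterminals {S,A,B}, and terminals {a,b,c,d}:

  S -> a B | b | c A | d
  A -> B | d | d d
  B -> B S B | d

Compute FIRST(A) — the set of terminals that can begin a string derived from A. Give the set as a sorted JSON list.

Compute FIRST by fixpoint:
pass 1:
  A via A→d: +{d}
  B via B→d: +{d}
  S via S→a B: +{a}
  S via S→b: +{b}
  S via S→c A: +{c}
  S via S→d: +{d}
  FIRST(S)={a,b,c,d}  FIRST(A)={d}  FIRST(B)={d}
pass 2: — fixpoint
  FIRST(S)={a,b,c,d}  FIRST(A)={d}  FIRST(B)={d}

FIRST(A) = ["d"]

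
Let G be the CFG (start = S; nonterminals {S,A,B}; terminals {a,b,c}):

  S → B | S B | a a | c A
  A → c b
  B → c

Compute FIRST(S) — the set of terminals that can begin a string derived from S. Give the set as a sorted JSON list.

Compute FIRST by fixpoint:
pass 1:
  A via A→c b: +{c}
  B via B→c: +{c}
  S via S→B: +{c}
  S via S→a a: +{a}
  FIRST[S]={a,c}  FIRST[A]={c}  FIRST[B]={c}
pass 2: (stable)
  FIRST[S]={a,c}  FIRST[A]={c}  FIRST[B]={c}

FIRST(S) = ["a", "c"]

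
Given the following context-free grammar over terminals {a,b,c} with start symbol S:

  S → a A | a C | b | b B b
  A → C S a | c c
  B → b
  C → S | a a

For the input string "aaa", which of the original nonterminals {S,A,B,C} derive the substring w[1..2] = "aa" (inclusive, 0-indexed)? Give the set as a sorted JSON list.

Convert to CNF:
  S -> T0 A | T0 C | T2 X5 | b
  A -> C X3 | T1 T1
  B -> b
  C -> T0 A | T0 C | T0 T0 | T2 X4 | b
  T0 -> a
  T1 -> c
  T2 -> b
  X3 -> S T0
  X4 -> B T2
  X5 -> B T2

Fill CYK table bottom-up (cells [i..j] with 1 ≤ i ≤ j ≤ 2 only):
  T[1,1] 'a' = {T0}  orig:{}
  T[2,2] 'a' = {T0}  orig:{}
  T[1,2] 'aa' = {C}

Original NTs in T[1,2] deriving "aa": ["C"]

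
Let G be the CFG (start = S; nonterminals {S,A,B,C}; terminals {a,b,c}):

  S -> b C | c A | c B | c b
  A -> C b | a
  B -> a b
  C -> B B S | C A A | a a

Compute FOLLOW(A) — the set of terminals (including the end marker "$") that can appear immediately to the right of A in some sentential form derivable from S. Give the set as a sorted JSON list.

Compute FIRST by fixpoint:
pass 1:
  A via A→a: +{a}
  B via B→a b: +{a}
  C via C→B B S: +{a}
  S via S→b C: +{b}
  S via S→c A: +{c}
  FIRST[S]={b,c}  FIRST[A]={a}  FIRST[B]={a}  FIRST[C]={a}
pass 2: — fixpoint
  FIRST[S]={b,c}  FIRST[A]={a}  FIRST[B]={a}  FIRST[C]={a}

Compute FOLLOW by fixpoint:
initialize: $ ∈ FOLLOW(S)
iter 1:
  A→C b: FOLLOW(C) ⊇ FIRST(b) = {b}; new: +{b}
  C→B B S: FOLLOW(B) ⊇ FIRST(B) = {a}; new: +{a}
  C→B B S: FOLLOW(B) ⊇ FIRST(S) = {b,c}; new: +{b,c}
  C→B B S: FOLLOW(S) ⊇ FOLLOW(C) ⊇ {b}; new: +{b}
  C→C A A: FOLLOW(C) ⊇ FIRST(A) = {a}; new: +{a}
  C→C A A: FOLLOW(A) ⊇ FIRST(A) = {a}; new: +{a}
  C→C A A: FOLLOW(A) ⊇ FOLLOW(C) ⊇ {a,b}; new: +{b}
  S→b C: FOLLOW(C) ⊇ FOLLOW(S) ⊇ {$,b}; new: +{$}
  S→c A: FOLLOW(A) ⊇ FOLLOW(S) ⊇ {$,b}; new: +{$}
  S→c B: FOLLOW(B) ⊇ FOLLOW(S) ⊇ {$,b}; new: +{$}
  FOLLOW(S)={$,b}  FOLLOW(A)={$,a,b}  FOLLOW(B)={$,a,b,c}  FOLLOW(C)={$,a,b}
iter 2:
  C→B B S: FOLLOW(S) ⊇ FOLLOW(C) ⊇ {$,a,b}; new: +{a}
  FOLLOW(S)={$,a,b}  FOLLOW(A)={$,a,b}  FOLLOW(B)={$,a,b,c}  FOLLOW(C)={$,a,b}
iter 3: — fixpoint
  FOLLOW(S)={$,a,b}  FOLLOW(A)={$,a,b}  FOLLOW(B)={$,a,b,c}  FOLLOW(C)={$,a,b}

FOLLOW(A) = ["$", "a", "b"]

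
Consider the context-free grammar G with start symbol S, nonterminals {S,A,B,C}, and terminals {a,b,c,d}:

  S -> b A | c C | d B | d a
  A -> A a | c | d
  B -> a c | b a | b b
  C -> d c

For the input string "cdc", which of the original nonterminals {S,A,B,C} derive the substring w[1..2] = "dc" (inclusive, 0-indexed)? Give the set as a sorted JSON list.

Convert to CNF:
  S -> T1 C | T2 A | T3 B | T3 T0
  A -> A T0 | c | d
  B -> T0 T1 | T2 T0 | T2 T2
  C -> T3 T1
  T0 -> a
  T1 -> c
  T2 -> b
  T3 -> d

CYK table (by increasing span) (cells [i..j] with 1 ≤ i ≤ j ≤ 2 only):
  [1..1]={A,T3}  "d"  orig:{A}
  [2..2]={A,T1}  "c"  orig:{A}
  [1..2]={C}  "dc"

Original NTs in T[1,2] deriving "dc": ["C"]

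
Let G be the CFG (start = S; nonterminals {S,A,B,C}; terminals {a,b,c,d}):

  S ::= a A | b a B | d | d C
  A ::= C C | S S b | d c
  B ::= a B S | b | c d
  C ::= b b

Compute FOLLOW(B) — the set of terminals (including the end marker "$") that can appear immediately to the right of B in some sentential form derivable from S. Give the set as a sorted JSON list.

FIRST iteration:
pass 1:
  A via A→d c: +{d}
  B via B→a B S: +{a}
  B via B→b: +{b}
  B via B→c d: +{c}
  C via C→b b: +{b}
  S via S→a A: +{a}
  S via S→b a B: +{b}
  S via S→d: +{d}
  FIRST(S)={a,b,d}  FIRST(A)={d}  FIRST(B)={a,b,c}  FIRST(C)={b}
pass 2:
  A via A→C C: +{b}
  A via A→S S b: +{a}
  FIRST(S)={a,b,d}  FIRST(A)={a,b,d}  FIRST(B)={a,b,c}  FIRST(C)={b}
pass 3: (stable)
  FIRST(S)={a,b,d}  FIRST(A)={a,b,d}  FIRST(B)={a,b,c}  FIRST(C)={b}

Compute FOLLOW by fixpoint:
FOLLOW(S) := {$}
iter 1:
  A→C C: FOLLOW(C) ⊇ FIRST(C) = {b}; new: +{b}
  A→S S b: FOLLOW(S) ⊇ FIRST(S) = {a,b,d}; new: +{a,b,d}
  B→a B S: FOLLOW(B) ⊇ FIRST(S) = {a,b,d}; new: +{a,b,d}
  S→a A: FOLLOW(A) ⊇ FOLLOW(S) ⊇ {$,a,b,d}; new: +{$,a,b,d}
  S→b a B: FOLLOW(B) ⊇ FOLLOW(S) ⊇ {$,a,b,d}; new: +{$}
  S→d C: FOLLOW(C) ⊇ FOLLOW(S) ⊇ {$,a,b,d}; new: +{$,a,d}
  FOLLOW[S]={$,a,b,d}  FOLLOW[A]={$,a,b,d}  FOLLOW[B]={$,a,b,d}  FOLLOW[C]={$,a,b,d}
iter 2: — fixpoint
  FOLLOW[S]={$,a,b,d}  FOLLOW[A]={$,a,b,d}  FOLLOW[B]={$,a,b,d}  FOLLOW[C]={$,a,b,d}

FOLLOW(B) = ["$", "a", "b", "d"]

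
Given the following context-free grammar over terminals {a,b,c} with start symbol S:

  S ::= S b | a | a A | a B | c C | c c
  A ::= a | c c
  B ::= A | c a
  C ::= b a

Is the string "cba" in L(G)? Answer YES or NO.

CNF form of G:
  S -> S T2 | T0 C | T0 T0 | T1 A | T1 B | a
  A -> T0 T0 | a
  B -> T0 T0 | T0 T1 | a
  C -> T2 T1
  T0 -> c
  T1 -> a
  T2 -> b

CYK fill:
  T[0,0] 'c' = {T0}  orig:{}
  T[1,1] 'b' = {T2}  orig:{}
  T[2,2] 'a' = {A,B,S,T1}  orig:{A,B,S}
  T[0,1] 'cb' = ∅
  T[1,2] 'ba' = {C}
  T[0,2] 'cba' = {S}

S ∈ T[0,2] ⇒ YES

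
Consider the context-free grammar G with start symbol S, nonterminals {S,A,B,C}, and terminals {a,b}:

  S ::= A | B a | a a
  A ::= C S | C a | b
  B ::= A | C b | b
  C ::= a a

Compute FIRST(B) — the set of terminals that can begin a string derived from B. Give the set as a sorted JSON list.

FIRST sets, iterate to fixpoint:
round 1:
  A via A→b: +{b}
  B via B→A: +{b}
  C via C→a a: +{a}
  S via S→A: +{b}
  S via S→a a: +{a}
  FIRST(S)={a,b}  FIRST(A)={b}  FIRST(B)={b}  FIRST(C)={a}
round 2:
  A via A→C S: +{a}
  B via B→A: +{a}
  FIRST(S)={a,b}  FIRST(A)={a,b}  FIRST(B)={a,b}  FIRST(C)={a}
round 3: — fixpoint
  FIRST(S)={a,b}  FIRST(A)={a,b}  FIRST(B)={a,b}  FIRST(C)={a}

FIRST(B) = ["a", "b"]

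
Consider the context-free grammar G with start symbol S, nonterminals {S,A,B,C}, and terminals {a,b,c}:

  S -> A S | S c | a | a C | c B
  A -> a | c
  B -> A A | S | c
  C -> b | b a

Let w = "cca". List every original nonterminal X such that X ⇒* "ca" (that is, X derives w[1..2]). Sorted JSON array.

Convert to CNF:
  S -> A S | S T0 | T0 B | T1 C | a
  A -> a | c
  B -> A A | A S | S T0 | T0 B | T1 C | a | c
  C -> T2 T1 | b
  T0 -> c
  T1 -> a
  T2 -> b

Fill CYK table bottom-up (cells [i..j] with 1 ≤ i ≤ j ≤ 2 only):
  cell(1,1) c: {A,B,T0}  orig:{A,B}
  cell(2,2) a: {A,B,S,T1}  orig:{A,B,S}
  cell(1,2) ca: {B,S}

Original NTs in T[1,2] deriving "ca": ["B", "S"]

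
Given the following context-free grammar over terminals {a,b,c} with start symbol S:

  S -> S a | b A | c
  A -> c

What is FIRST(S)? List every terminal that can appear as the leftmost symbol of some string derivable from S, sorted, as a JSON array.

FIRST iteration:
iter 1:
  A via A→c: +{c}
  S via S→b A: +{b}
  S via S→c: +{c}
  S: {b,c}  A: {c}
iter 2: (stable)
  S: {b,c}  A: {c}

FIRST(S) = ["b", "c"]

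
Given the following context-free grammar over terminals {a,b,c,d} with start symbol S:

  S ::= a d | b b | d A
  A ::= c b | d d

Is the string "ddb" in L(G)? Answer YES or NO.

Convert to CNF:
  S -> T1 T1 | T2 A | T3 T2
  A -> T0 T1 | T2 T2
  T0 -> c
  T1 -> b
  T2 -> d
  T3 -> a

CYK table (by increasing span):
  [0..0]={T2}  "d"  orig:{}
  [1..1]={T2}  "d"  orig:{}
  [2..2]={T1}  "b"  orig:{}
  [0..1]={A}  "dd"
  [1..2]=∅  "db"
  [0..2]=∅  "ddb"

S ∉ T[0,2] ⇒ NO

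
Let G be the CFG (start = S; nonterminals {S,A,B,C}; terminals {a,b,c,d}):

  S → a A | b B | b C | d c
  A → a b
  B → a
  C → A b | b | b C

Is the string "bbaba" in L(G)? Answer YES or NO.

CNF form of G:
  S -> T0 A | T1 B | T1 C | T2 T3
  A -> T0 T1
  B -> a
  C -> A T1 | T1 C | b
  T0 -> a
  T1 -> b
  T2 -> d
  T3 -> c

CYK fill:
  cell(0,0) b: {C,T1}  orig:{C}
  cell(1,1) b: {C,T1}  orig:{C}
  cell(2,2) a: {B,T0}  orig:{B}
  cell(3,3) b: {C,T1}  orig:{C}
  cell(4,4) a: {B,T0}  orig:{B}
  cell(0,1) bb: {C,S}
  cell(1,2) ba: {S}
  cell(2,3) ab: {A}
  cell(3,4) ba: {S}
  cell(0,2) bba: ∅
  cell(1,3) bab: ∅
  cell(2,4) aba: ∅
  cell(0,3) bbab: ∅
  cell(1,4) baba: ∅
  cell(0,4) bbaba: ∅

S ∉ T[0,4] ⇒ NO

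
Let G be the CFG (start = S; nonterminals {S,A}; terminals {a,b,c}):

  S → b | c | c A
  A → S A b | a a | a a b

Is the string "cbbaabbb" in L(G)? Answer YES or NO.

CNF form of G:
  S -> T2 A | b | c
  A -> S X3 | T1 T1 | T1 X4
  T0 -> b
  T1 -> a
  T2 -> c
  X3 -> A T0
  X4 -> T1 T0

CYK fill:
  cell(0,0) c: {S,T2}  orig:{S}
  cell(1,1) b: {S,T0}  orig:{S}
  cell(2,2) b: {S,T0}  orig:{S}
  cell(3,3) a: {T1}  orig:{}
  cell(4,4) a: {T1}  orig:{}
  cell(5,5) b: {S,T0}  orig:{S}
  cell(6,6) b: {S,T0}  orig:{S}
  cell(7,7) b: {S,T0}  orig:{S}
  cell(0,1) cb: ∅
  cell(1,2) bb: ∅
  cell(2,3) ba: ∅
  cell(3,4) aa: {A}
  cell(4,5) ab: {X4}  orig:{}
  cell(5,6) bb: ∅
  cell(6,7) bb: ∅
  cell(0,2) cbb: ∅
  cell(1,3) bba: ∅
  cell(2,4) baa: ∅
  cell(3,5) aab: {A,X3}  orig:{A}
  cell(4,6) abb: ∅
  cell(5,7) bbb: ∅
  cell(0,3) cbba: ∅
  cell(1,4) bbaa: ∅
  cell(2,5) baab: {A}
  cell(3,6) aabb: {X3}  orig:{}
  cell(4,7) abbb: ∅
  cell(0,4) cbbaa: ∅
  cell(1,5) bbaab: ∅
  cell(2,6) baabb: {A,X3}  orig:{A}
  cell(3,7) aabbb: ∅
  cell(0,5) cbbaab: ∅
  cell(1,6) bbaabb: {A}
  cell(2,7) baabbb: {X3}  orig:{}
  cell(0,6) cbbaabb: {S}
  cell(1,7) bbaabbb: {A,X3}  orig:{A}
  cell(0,7) cbbaabbb: {A,S}

S ∈ T[0,7] ⇒ YES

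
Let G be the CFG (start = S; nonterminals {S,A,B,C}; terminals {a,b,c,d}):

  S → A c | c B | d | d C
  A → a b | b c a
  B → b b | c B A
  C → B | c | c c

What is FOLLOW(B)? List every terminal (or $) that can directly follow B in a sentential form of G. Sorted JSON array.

Compute FIRST by fixpoint:
pass 1:
  A via A→a b: +{a}
  A via A→b c a: +{b}
  B via B→b b: +{b}
  B via B→c B A: +{c}
  C via C→B: +{b,c}
  S via S→A c: +{a,b}
  S via S→c B: +{c}
  S via S→d: +{d}
  FIRST(S)={a,b,c,d}  FIRST(A)={a,b}  FIRST(B)={b,c}  FIRST(C)={b,c}
pass 2: done
  FIRST(S)={a,b,c,d}  FIRST(A)={a,b}  FIRST(B)={b,c}  FIRST(C)={b,c}

Compute FOLLOW by fixpoint:
initialize: $ ∈ FOLLOW(S)
pass 1:
  B→c B A: FOLLOW(B) ⊇ FIRST(A) = {a,b}; new: +{a,b}
  B→c B A: FOLLOW(A) ⊇ FOLLOW(B) ⊇ {a,b}; new: +{a,b}
  S→A c: FOLLOW(A) ⊇ FIRST(c) = {c}; new: +{c}
  S→c B: FOLLOW(B) ⊇ FOLLOW(S) ⊇ {$}; new: +{$}
  S→d C: FOLLOW(C) ⊇ FOLLOW(S) ⊇ {$}; new: +{$}
  FOLLOW[S]={$}  FOLLOW[A]={a,b,c}  FOLLOW[B]={$,a,b}  FOLLOW[C]={$}
pass 2:
  B→c B A: FOLLOW(A) ⊇ FOLLOW(B) ⊇ {$,a,b}; new: +{$}
  FOLLOW[S]={$}  FOLLOW[A]={$,a,b,c}  FOLLOW[B]={$,a,b}  FOLLOW[C]={$}
pass 3: — fixpoint
  FOLLOW[S]={$}  FOLLOW[A]={$,a,b,c}  FOLLOW[B]={$,a,b}  FOLLOW[C]={$}

FOLLOW(B) = ["$", "a", "b"]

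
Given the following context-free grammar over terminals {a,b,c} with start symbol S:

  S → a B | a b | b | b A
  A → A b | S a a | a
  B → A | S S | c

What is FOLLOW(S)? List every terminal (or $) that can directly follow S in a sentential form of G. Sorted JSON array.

FIRST iteration:
round 1:
  A via A→a: +{a}
  B via B→A: +{a}
  B via B→c: +{c}
  S via S→a B: +{a}
  S via S→b: +{b}
  FIRST(S)={a,b}  FIRST(A)={a}  FIRST(B)={a,c}
round 2:
  A via A→S a a: +{b}
  B via B→A: +{b}
  FIRST(S)={a,b}  FIRST(A)={a,b}  FIRST(B)={a,b,c}
round 3: (stable)
  FIRST(S)={a,b}  FIRST(A)={a,b}  FIRST(B)={a,b,c}

FOLLOW sets:
seed FOLLOW(S) with $
pass 1:
  A→A b: FOLLOW(A) ⊇ FIRST(b) = {b}; new: +{b}
  A→S a a: FOLLOW(S) ⊇ FIRST(a) = {a}; new: +{a}
  B→S S: FOLLOW(S) ⊇ FIRST(S) = {a,b}; new: +{b}
  S→a B: FOLLOW(B) ⊇ FOLLOW(S) ⊇ {$,a,b}; new: +{$,a,b}
  S→b A: FOLLOW(A) ⊇ FOLLOW(S) ⊇ {$,a,b}; new: +{$,a}
  FOLLOW(S)={$,a,b}  FOLLOW(A)={$,a,b}  FOLLOW(B)={$,a,b}
pass 2: (stable)
  FOLLOW(S)={$,a,b}  FOLLOW(A)={$,a,b}  FOLLOW(B)={$,a,b}

FOLLOW(S) = ["$", "a", "b"]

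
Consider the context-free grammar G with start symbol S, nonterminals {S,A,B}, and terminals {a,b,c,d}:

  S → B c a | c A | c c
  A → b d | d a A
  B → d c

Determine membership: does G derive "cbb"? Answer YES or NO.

CNF form of G:
  S -> B X5 | T3 A | T3 T3
  A -> T0 T1 | T1 X4
  B -> T1 T3
  T0 -> b
  T1 -> d
  T2 -> a
  T3 -> c
  X4 -> T2 A
  X5 -> T3 T2

Fill CYK table bottom-up:
  [0..0]={T3}  "c"  orig:{}
  [1..1]={T0}  "b"  orig:{}
  [2..2]={T0}  "b"  orig:{}
  [0..1]=∅  "cb"
  [1..2]=∅  "bb"
  [0..2]=∅  "cbb"

S ∉ T[0,2] ⇒ NO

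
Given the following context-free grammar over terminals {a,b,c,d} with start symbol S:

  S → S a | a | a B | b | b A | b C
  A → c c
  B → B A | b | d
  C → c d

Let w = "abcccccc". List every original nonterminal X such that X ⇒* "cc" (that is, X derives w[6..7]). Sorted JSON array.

Convert to CNF:
  S -> S T2 | T2 B | T3 A | T3 C | a | b
  A -> T0 T0
  B -> B A | b | d
  C -> T0 T1
  T0 -> c
  T1 -> d
  T2 -> a
  T3 -> b

CYK fill, restricted to cells inside w[6..7]:
  cell(6,6) c: {T0}  orig:{}
  cell(7,7) c: {T0}  orig:{}
  cell(6,7) cc: {A}

Original NTs in T[6,7] deriving "cc": ["A"]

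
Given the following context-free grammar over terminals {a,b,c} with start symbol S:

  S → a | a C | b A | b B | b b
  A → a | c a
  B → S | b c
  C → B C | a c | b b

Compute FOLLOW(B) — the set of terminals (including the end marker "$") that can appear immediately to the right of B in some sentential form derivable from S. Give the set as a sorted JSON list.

Compute FIRST by fixpoint:
round 1:
  A via A→a: +{a}
  A via A→c a: +{c}
  B via B→b c: +{b}
  C via C→B C: +{b}
  C via C→a c: +{a}
  S via S→a: +{a}
  S via S→b A: +{b}
  FIRST[S]={a,b}  FIRST[A]={a,c}  FIRST[B]={b}  FIRST[C]={a,b}
round 2:
  B via B→S: +{a}
  FIRST[S]={a,b}  FIRST[A]={a,c}  FIRST[B]={a,b}  FIRST[C]={a,b}
round 3: — fixpoint
  FIRST[S]={a,b}  FIRST[A]={a,c}  FIRST[B]={a,b}  FIRST[C]={a,b}

FOLLOW sets:
seed FOLLOW(S) with $
pass 1:
  C→B C: FOLLOW(B) ⊇ FIRST(C) = {a,b}; new: +{a,b}
  S→a C: FOLLOW(C) ⊇ FOLLOW(S) ⊇ {$}; new: +{$}
  S→b A: FOLLOW(A) ⊇ FOLLOW(S) ⊇ {$}; new: +{$}
  S→b B: FOLLOW(B) ⊇ FOLLOW(S) ⊇ {$}; new: +{$}
  FOLLOW(S)={$}  FOLLOW(A)={$}  FOLLOW(B)={$,a,b}  FOLLOW(C)={$}
pass 2:
  B→S: FOLLOW(S) ⊇ FOLLOW(B) ⊇ {$,a,b}; new: +{a,b}
  S→a C: FOLLOW(C) ⊇ FOLLOW(S) ⊇ {$,a,b}; new: +{a,b}
  S→b A: FOLLOW(A) ⊇ FOLLOW(S) ⊇ {$,a,b}; new: +{a,b}
  FOLLOW(S)={$,a,b}  FOLLOW(A)={$,a,b}  FOLLOW(B)={$,a,b}  FOLLOW(C)={$,a,b}
pass 3: (no change)
  FOLLOW(S)={$,a,b}  FOLLOW(A)={$,a,b}  FOLLOW(B)={$,a,b}  FOLLOW(C)={$,a,b}

FOLLOW(B) = ["$", "a", "b"]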